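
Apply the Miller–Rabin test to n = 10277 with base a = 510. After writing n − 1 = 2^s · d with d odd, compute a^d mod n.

n − 1 = 10276 = 2^2 · 2569, so s = 2 and d = 2569.
510^2569 mod 10277 = 6186.

6186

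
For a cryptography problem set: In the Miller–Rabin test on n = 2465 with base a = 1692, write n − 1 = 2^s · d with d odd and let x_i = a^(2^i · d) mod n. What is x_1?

n − 1 = 2464 = 2^5 · 77, so s = 5 and d = 77.
x_0 = 1692^77 mod 2465 = 1317.
x_1 = 1317^2 mod 2465 = 1594.

1594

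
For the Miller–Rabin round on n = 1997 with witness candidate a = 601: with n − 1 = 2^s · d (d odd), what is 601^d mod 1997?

1585

n − 1 = 1996 = 2^2 · 499, so s = 2 and d = 499.
Repeated squaring mod 1997: 601^1 ≡ 601, 601^2 ≡ 1741, 601^4 ≡ 1632, 601^8 ≡ 1423, 601^16 ≡ 1968, 601^32 ≡ 841, 601^64 ≡ 343, 601^128 ≡ 1823, 601^256 ≡ 321.
499 = 256 + 128 + 64 + 32 + 16 + 2 + 1, so 601^499 ≡ 321·1823·343·841·1968·1741·601 ≡ 1585 (mod 1997).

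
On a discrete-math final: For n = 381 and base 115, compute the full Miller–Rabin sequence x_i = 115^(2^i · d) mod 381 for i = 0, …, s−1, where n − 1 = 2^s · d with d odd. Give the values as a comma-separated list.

n − 1 = 380 = 2^2 · 95, so s = 2 and d = 95.
x_0 = 115^95 mod 381 = 49.
x_1 = 49^2 mod 381 = 115.

49, 115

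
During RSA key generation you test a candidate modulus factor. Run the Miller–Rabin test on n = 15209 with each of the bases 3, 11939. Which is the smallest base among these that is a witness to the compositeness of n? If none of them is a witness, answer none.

n − 1 = 15208 = 2^3 · 1901, so s = 3 and d = 1901.
Base 3: x_0 = 3^1901 mod 15209 = 9700. x_0 is neither 1 nor 15208, so continue squaring. x_1 = 9700^2 mod 15209 = 7126. x_2 = 7126^2 mod 15209 = 12234. Reached i = s−1 = 2 without hitting −1: 3 is a Miller–Rabin witness and 15209 is composite.
Base 11939: x_0 = 11939^1901 mod 15209 = 13085. x_0 is neither 1 nor 15208, so continue squaring. x_1 = 13085^2 mod 15209 = 9512. x_2 = 9512^2 mod 15209 = 15012. Reached i = s−1 = 2 without hitting −1: 11939 is a Miller–Rabin witness and 15209 is composite.
The smallest witness among the given bases is 3.

3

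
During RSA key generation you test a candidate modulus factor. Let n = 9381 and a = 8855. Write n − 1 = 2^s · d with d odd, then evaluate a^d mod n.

n − 1 = 9380 = 2^2 · 2345, so s = 2 and d = 2345.
8855^2345 mod 9381 = 971.

971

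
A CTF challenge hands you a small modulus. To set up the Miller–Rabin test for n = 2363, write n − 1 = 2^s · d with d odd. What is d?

Halving: 2362 → 1181; 1181 is odd.
So 2362 = 2^1 · 1181.

1181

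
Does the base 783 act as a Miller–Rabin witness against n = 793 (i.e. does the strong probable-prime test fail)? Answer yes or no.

yes

n − 1 = 792 = 2^3 · 99, so s = 3 and d = 99.
x_0 = 783^99 mod 793 = 404.
x_0 is neither 1 nor 792, so continue squaring.
x_1 = 404^2 mod 793 = 651.
x_2 = 651^2 mod 793 = 339.
Reached i = s−1 = 2 without hitting −1: 783 is a Miller–Rabin witness and 793 is composite.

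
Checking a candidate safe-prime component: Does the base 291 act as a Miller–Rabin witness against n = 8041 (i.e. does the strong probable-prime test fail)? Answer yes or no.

yes

n − 1 = 8040 = 2^3 · 1005, so s = 3 and d = 1005.
Repeated squaring mod 8041: 291^1 ≡ 291, 291^2 ≡ 4271, 291^4 ≡ 4453, 291^8 ≡ 103, 291^16 ≡ 2568, 291^32 ≡ 1004, 291^64 ≡ 2891, 291^128 ≡ 3282, 291^256 ≡ 4625, 291^512 ≡ 1565.
1005 = 512 + 256 + 128 + 64 + 32 + 8 + 4 + 1, so 291^1005 ≡ 1565·4625·3282·2891·1004·103·4453·291 ≡ 3092 (mod 8041).
x_0 = 291^1005 mod 8041 = 3092.
x_0 is neither 1 nor 8040, so continue squaring.
x_1 = 3092^2 mod 8041 = 7756.
x_2 = 7756^2 mod 8041 = 815.
Reached i = s−1 = 2 without hitting −1: 291 is a Miller–Rabin witness and 8041 is composite.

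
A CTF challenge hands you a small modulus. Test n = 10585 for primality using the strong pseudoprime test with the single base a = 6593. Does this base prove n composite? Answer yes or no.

no

n − 1 = 10584 = 2^3 · 1323, so s = 3 and d = 1323.
x_0 = 6593^1323 mod 10585 = 9152.
x_0 is neither 1 nor 10584, so continue squaring.
x_1 = 9152^2 mod 10585 = 10584.
x_1 ≡ −1, so 6593 is not a witness.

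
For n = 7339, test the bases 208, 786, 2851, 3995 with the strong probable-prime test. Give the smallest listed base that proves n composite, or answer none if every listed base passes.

n − 1 = 7338 = 2^1 · 3669, so s = 1 and d = 3669.
Base 208: x_0 = 208^3669 mod 7339 = 2662. x_0 ∉ {1, 7338} and s = 1, so 208 is a Miller–Rabin witness and 7339 is composite.
Base 786: x_0 = 786^3669 mod 7339 = 4046. x_0 ∉ {1, 7338} and s = 1, so 786 is a Miller–Rabin witness and 7339 is composite.
Base 2851: x_0 = 2851^3669 mod 7339 = 3081. x_0 ∉ {1, 7338} and s = 1, so 2851 is a Miller–Rabin witness and 7339 is composite.
Base 3995: x_0 = 3995^3669 mod 7339 = 5059. x_0 ∉ {1, 7338} and s = 1, so 3995 is a Miller–Rabin witness and 7339 is composite.
The smallest witness among the given bases is 208.

208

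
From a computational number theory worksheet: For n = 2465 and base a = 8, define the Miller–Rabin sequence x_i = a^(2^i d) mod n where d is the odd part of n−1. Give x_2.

1886

n − 1 = 2464 = 2^5 · 77, so s = 5 and d = 77.
x_0 = 8^77 mod 2465 = 128.
x_1 = 128^2 mod 2465 = 1594.
x_2 = 1594^2 mod 2465 = 1886.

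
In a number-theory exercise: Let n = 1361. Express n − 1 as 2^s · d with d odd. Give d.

Halving: 1360 → 680 → 340 → 170 → 85; 85 is odd.
So 1360 = 2^4 · 85.

85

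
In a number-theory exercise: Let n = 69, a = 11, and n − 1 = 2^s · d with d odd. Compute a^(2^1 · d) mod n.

58

n − 1 = 68 = 2^2 · 17, so s = 2 and d = 17.
x_0 = 11^17 mod 69 = 14.
x_1 = 14^2 mod 69 = 58.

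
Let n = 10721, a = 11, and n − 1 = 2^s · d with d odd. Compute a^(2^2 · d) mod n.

8410

n − 1 = 10720 = 2^5 · 335, so s = 5 and d = 335.
x_0 = 11^335 mod 10721 = 1816.
x_1 = 1816^2 mod 10721 = 6509.
x_2 = 6509^2 mod 10721 = 8410.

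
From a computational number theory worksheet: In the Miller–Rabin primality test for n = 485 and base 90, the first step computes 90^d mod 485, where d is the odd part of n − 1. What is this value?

445

n − 1 = 484 = 2^2 · 121, so s = 2 and d = 121.
By repeated squaring, 90^121 ≡ 445 (mod 485).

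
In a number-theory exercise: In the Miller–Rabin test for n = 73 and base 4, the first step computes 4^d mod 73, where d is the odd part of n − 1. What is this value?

n − 1 = 72 = 2^3 · 9, so s = 3 and d = 9.
4^9 mod 73 = 1.

1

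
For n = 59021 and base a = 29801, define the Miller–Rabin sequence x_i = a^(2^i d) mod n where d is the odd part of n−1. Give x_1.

n − 1 = 59020 = 2^2 · 14755, so s = 2 and d = 14755.
x_0 = 29801^14755 mod 59021 = 59020.
x_1 = 59020^2 mod 59021 = 1.

1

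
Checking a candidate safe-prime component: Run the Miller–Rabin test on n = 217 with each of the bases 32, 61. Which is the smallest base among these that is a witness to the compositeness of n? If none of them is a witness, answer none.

none

n − 1 = 216 = 2^3 · 27, so s = 3 and d = 27.
Base 32: x_0 = 32^27 mod 217 = 1. x_0 = 1, so 32 is not a witness.
Base 61: x_0 = 61^27 mod 217 = 216. x_0 = 216 ≡ −1, so 61 is not a witness.
No listed base is a witness for 217.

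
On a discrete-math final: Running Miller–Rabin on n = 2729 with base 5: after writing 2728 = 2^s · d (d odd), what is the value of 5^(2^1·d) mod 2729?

n − 1 = 2728 = 2^3 · 341, so s = 3 and d = 341.
x_0 = 5^341 mod 2729 = 1627.
x_1 = 1627^2 mod 2729 = 2728.

2728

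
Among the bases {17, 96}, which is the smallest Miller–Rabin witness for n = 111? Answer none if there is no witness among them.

17

n − 1 = 110 = 2^1 · 55, so s = 1 and d = 55.
Base 17: x_0 = 17^55 mod 111 = 20. x_0 ∉ {1, 110} and s = 1, so 17 is a Miller–Rabin witness and 111 is composite.
Base 96: x_0 = 96^55 mod 111 = 15. x_0 ∉ {1, 110} and s = 1, so 96 is a Miller–Rabin witness and 111 is composite.
The smallest witness among the given bases is 17.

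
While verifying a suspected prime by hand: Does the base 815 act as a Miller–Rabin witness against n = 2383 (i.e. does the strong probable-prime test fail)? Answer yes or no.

no

n − 1 = 2382 = 2^1 · 1191, so s = 1 and d = 1191.
x_0 = 815^1191 mod 2383 = 2382.
x_0 = 2382 ≡ −1, so 815 is not a witness.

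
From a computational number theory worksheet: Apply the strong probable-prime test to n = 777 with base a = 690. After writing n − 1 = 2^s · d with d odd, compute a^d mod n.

n − 1 = 776 = 2^3 · 97, so s = 3 and d = 97.
Repeated squaring mod 777: 690^1 ≡ 690, 690^2 ≡ 576, 690^4 ≡ 774, 690^8 ≡ 9, 690^16 ≡ 81, 690^32 ≡ 345, 690^64 ≡ 144.
97 = 64 + 32 + 1, so 690^97 ≡ 144·345·690 ≡ 291 (mod 777).

291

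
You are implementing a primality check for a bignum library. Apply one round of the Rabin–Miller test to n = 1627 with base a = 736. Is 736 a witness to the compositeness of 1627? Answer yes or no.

no

n − 1 = 1626 = 2^1 · 813, so s = 1 and d = 813.
x_0 = 736^813 mod 1627 = 1626.
x_0 = 1626 ≡ −1, so 736 is not a witness.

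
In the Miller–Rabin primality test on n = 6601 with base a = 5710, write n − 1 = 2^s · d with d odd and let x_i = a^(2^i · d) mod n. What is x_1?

n − 1 = 6600 = 2^3 · 825, so s = 3 and d = 825.
x_0 = 5710^825 mod 6601 = 3359.
x_1 = 3359^2 mod 6601 = 1772.

1772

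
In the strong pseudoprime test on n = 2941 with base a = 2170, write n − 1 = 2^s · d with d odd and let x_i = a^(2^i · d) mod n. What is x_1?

2406

n − 1 = 2940 = 2^2 · 735, so s = 2 and d = 735.
x_0 = 2170^735 mod 2941 = 2275.
x_1 = 2275^2 mod 2941 = 2406.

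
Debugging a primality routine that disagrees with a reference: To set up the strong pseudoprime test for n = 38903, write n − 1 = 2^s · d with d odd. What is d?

Halving: 38902 → 19451; 19451 is odd.
So 38902 = 2^1 · 19451.

19451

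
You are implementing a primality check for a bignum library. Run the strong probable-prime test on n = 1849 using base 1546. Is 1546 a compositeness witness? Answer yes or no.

n − 1 = 1848 = 2^3 · 231, so s = 3 and d = 231.
x_0 = 1546^231 mod 1849 = 1.
x_0 = 1, so 1546 is not a witness.

no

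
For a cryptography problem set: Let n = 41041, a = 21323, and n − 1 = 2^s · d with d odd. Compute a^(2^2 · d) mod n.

n − 1 = 41040 = 2^4 · 2565, so s = 4 and d = 2565.
x_0 = 21323^2565 mod 41041 = 7008.
x_1 = 7008^2 mod 41041 = 27028.
x_2 = 27028^2 mod 41041 = 24025.

24025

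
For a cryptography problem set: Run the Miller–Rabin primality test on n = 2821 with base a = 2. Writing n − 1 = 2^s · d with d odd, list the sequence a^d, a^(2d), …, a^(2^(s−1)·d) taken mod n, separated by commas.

2605, 1520

n − 1 = 2820 = 2^2 · 705, so s = 2 and d = 705.
x_0 = 2^705 mod 2821 = 2605.
x_1 = 2605^2 mod 2821 = 1520.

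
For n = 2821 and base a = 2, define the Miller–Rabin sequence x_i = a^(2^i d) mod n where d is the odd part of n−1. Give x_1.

1520

n − 1 = 2820 = 2^2 · 705, so s = 2 and d = 705.
x_0 = 2^705 mod 2821 = 2605.
x_1 = 2605^2 mod 2821 = 1520.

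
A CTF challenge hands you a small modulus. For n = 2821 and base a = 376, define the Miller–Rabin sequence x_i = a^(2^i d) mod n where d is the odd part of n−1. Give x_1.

n − 1 = 2820 = 2^2 · 705, so s = 2 and d = 705.
x_0 = 376^705 mod 2821 = 2729.
x_1 = 2729^2 mod 2821 = 1.

1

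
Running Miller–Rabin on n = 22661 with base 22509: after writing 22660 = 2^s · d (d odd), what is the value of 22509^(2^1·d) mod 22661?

15505

n − 1 = 22660 = 2^2 · 5665, so s = 2 and d = 5665.
x_0 = 22509^5665 mod 22661 = 9895.
x_1 = 9895^2 mod 22661 = 15505.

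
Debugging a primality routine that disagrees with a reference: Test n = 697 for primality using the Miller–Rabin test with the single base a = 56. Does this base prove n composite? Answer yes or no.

n − 1 = 696 = 2^3 · 87, so s = 3 and d = 87.
Repeated squaring mod 697: 56^1 ≡ 56, 56^2 ≡ 348, 56^4 ≡ 523, 56^8 ≡ 305, 56^16 ≡ 324, 56^32 ≡ 426, 56^64 ≡ 256.
87 = 64 + 16 + 4 + 2 + 1, so 56^87 ≡ 256·324·523·348·56 ≡ 690 (mod 697).
x_0 = 56^87 mod 697 = 690.
x_0 is neither 1 nor 696, so continue squaring.
x_1 = 690^2 mod 697 = 49.
x_2 = 49^2 mod 697 = 310.
Reached i = s−1 = 2 without hitting −1: 56 is a Miller–Rabin witness and 697 is composite.

yes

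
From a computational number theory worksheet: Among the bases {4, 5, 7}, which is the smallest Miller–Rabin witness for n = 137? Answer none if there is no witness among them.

n − 1 = 136 = 2^3 · 17, so s = 3 and d = 17.
Base 4: x_0 = 4^17 mod 137 = 136. x_0 = 136 ≡ −1, so 4 is not a witness.
Base 5: x_0 = 5^17 mod 137 = 96. x_0 is neither 1 nor 136, so continue squaring. x_1 = 96^2 mod 137 = 37. x_2 = 37^2 mod 137 = 136. x_2 ≡ −1, so 5 is not a witness.
Base 7: x_0 = 7^17 mod 137 = 100. x_0 is neither 1 nor 136, so continue squaring. x_1 = 100^2 mod 137 = 136. x_1 ≡ −1, so 7 is not a witness.
No listed base is a witness for 137.

none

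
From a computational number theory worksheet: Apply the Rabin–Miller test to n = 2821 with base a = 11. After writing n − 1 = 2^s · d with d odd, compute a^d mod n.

1828

n − 1 = 2820 = 2^2 · 705, so s = 2 and d = 705.
11^705 mod 2821 = 1828.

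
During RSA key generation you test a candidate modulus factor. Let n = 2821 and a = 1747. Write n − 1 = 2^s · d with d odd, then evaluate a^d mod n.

n − 1 = 2820 = 2^2 · 705, so s = 2 and d = 705.
Repeated squaring mod 2821: 1747^1 ≡ 1747, 1747^2 ≡ 2508, 1747^4 ≡ 2055, 1747^8 ≡ 2809, 1747^16 ≡ 144, 1747^32 ≡ 989, 1747^64 ≡ 2055, 1747^128 ≡ 2809, 1747^256 ≡ 144, 1747^512 ≡ 989.
705 = 512 + 128 + 64 + 1, so 1747^705 ≡ 989·2809·2055·1747 ≡ 2696 (mod 2821).

2696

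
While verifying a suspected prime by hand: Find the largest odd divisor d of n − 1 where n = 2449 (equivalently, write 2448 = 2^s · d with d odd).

153

Halving: 2448 → 1224 → 612 → 306 → 153; 153 is odd.
So 2448 = 2^4 · 153.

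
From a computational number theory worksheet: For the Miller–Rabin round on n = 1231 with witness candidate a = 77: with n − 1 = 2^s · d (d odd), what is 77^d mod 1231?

n − 1 = 1230 = 2^1 · 615, so s = 1 and d = 615.
Repeated squaring mod 1231: 77^1 ≡ 77, 77^2 ≡ 1005, 77^4 ≡ 605, 77^8 ≡ 418, 77^16 ≡ 1153, 77^32 ≡ 1160, 77^64 ≡ 117, 77^128 ≡ 148, 77^256 ≡ 977, 77^512 ≡ 504.
615 = 512 + 64 + 32 + 4 + 2 + 1, so 77^615 ≡ 504·117·1160·605·1005·77 ≡ 1 (mod 1231).

1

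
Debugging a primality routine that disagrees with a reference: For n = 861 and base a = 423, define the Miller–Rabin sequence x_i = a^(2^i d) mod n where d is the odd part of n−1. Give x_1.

n − 1 = 860 = 2^2 · 215, so s = 2 and d = 215.
By repeated squaring, 423^215 ≡ 96 (mod 861).
x_0 = 96.
x_1 = 96^2 mod 861 = 606.

606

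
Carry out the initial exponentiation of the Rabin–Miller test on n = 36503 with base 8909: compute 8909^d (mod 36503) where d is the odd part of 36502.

24942

n − 1 = 36502 = 2^1 · 18251, so s = 1 and d = 18251.
Repeated squaring mod 36503: 8909^1 ≡ 8909, 8909^2 ≡ 12759, 8909^4 ≡ 25204, 8909^8 ≡ 16410, 8909^16 ≡ 5469, 8909^32 ≡ 14004, 8909^64 ≡ 17900, 8909^128 ≡ 23169, 8909^256 ≡ 25946, 8909^512 ≡ 6590, 8909^1024 ≡ 26033, 8909^2048 ≡ 2391, 8909^4096 ≡ 22413, 8909^8192 ≡ 24786, 8909^16384 ≡ 306.
18251 = 16384 + 1024 + 512 + 256 + 64 + 8 + 2 + 1, so 8909^18251 ≡ 306·26033·6590·25946·17900·16410·12759·8909 ≡ 24942 (mod 36503).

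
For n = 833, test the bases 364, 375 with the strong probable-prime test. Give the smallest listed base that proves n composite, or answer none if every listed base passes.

364

n − 1 = 832 = 2^6 · 13, so s = 6 and d = 13.
Base 364: x_0 = 364^13 mod 833 = 686. x_0 is neither 1 nor 832, so continue squaring. x_1 = 686^2 mod 833 = 784. x_2 = 784^2 mod 833 = 735. x_3 = 735^2 mod 833 = 441. x_4 = 441^2 mod 833 = 392. x_5 = 392^2 mod 833 = 392. Reached i = s−1 = 5 without hitting −1: 364 is a Miller–Rabin witness and 833 is composite.
Base 375: x_0 = 375^13 mod 833 = 494. x_0 is neither 1 nor 832, so continue squaring. x_1 = 494^2 mod 833 = 800. x_2 = 800^2 mod 833 = 256. x_3 = 256^2 mod 833 = 562. x_4 = 562^2 mod 833 = 137. x_5 = 137^2 mod 833 = 443. Reached i = s−1 = 5 without hitting −1: 375 is a Miller–Rabin witness and 833 is composite.
The smallest witness among the given bases is 364.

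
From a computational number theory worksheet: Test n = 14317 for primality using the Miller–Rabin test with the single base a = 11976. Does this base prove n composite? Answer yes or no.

yes

n − 1 = 14316 = 2^2 · 3579, so s = 2 and d = 3579.
x_0 = 11976^3579 mod 14317 = 4257.
x_0 is neither 1 nor 14316, so continue squaring.
x_1 = 4257^2 mod 14317 = 11044.
Reached i = s−1 = 1 without hitting −1: 11976 is a Miller–Rabin witness and 14317 is composite.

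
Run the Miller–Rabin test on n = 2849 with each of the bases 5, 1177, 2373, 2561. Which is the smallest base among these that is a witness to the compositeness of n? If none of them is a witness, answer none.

5

n − 1 = 2848 = 2^5 · 89, so s = 5 and d = 89.
Base 5: x_0 = 5^89 mod 2849 = 2649. x_0 is neither 1 nor 2848, so continue squaring. x_1 = 2649^2 mod 2849 = 114. x_2 = 114^2 mod 2849 = 1600. x_3 = 1600^2 mod 2849 = 1598. x_4 = 1598^2 mod 2849 = 900. Reached i = s−1 = 4 without hitting −1: 5 is a Miller–Rabin witness and 2849 is composite.
Base 1177: x_0 = 1177^89 mod 2849 = 946. x_0 is neither 1 nor 2848, so continue squaring. x_1 = 946^2 mod 2849 = 330. x_2 = 330^2 mod 2849 = 638. x_3 = 638^2 mod 2849 = 2486. x_4 = 2486^2 mod 2849 = 715. Reached i = s−1 = 4 without hitting −1: 1177 is a Miller–Rabin witness and 2849 is composite.
Base 2373: x_0 = 2373^89 mod 2849 = 392. x_0 is neither 1 nor 2848, so continue squaring. x_1 = 392^2 mod 2849 = 2667. x_2 = 2667^2 mod 2849 = 1785. x_3 = 1785^2 mod 2849 = 1043. x_4 = 1043^2 mod 2849 = 2380. Reached i = s−1 = 4 without hitting −1: 2373 is a Miller–Rabin witness and 2849 is composite.
Base 2561: x_0 = 2561^89 mod 2849 = 874. x_0 is neither 1 nor 2848, so continue squaring. x_1 = 874^2 mod 2849 = 344. x_2 = 344^2 mod 2849 = 1527. x_3 = 1527^2 mod 2849 = 1247. x_4 = 1247^2 mod 2849 = 2304. Reached i = s−1 = 4 without hitting −1: 2561 is a Miller–Rabin witness and 2849 is composite.
The smallest witness among the given bases is 5.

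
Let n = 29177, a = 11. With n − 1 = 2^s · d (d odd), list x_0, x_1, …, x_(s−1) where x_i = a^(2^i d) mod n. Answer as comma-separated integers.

27100, 24910, 841

n − 1 = 29176 = 2^3 · 3647, so s = 3 and d = 3647.
x_0 = 11^3647 mod 29177 = 27100.
x_1 = 27100^2 mod 29177 = 24910.
x_2 = 24910^2 mod 29177 = 841.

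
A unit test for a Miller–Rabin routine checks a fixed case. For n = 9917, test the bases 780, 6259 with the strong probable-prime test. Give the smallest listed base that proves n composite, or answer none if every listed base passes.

n − 1 = 9916 = 2^2 · 2479, so s = 2 and d = 2479.
Base 780: x_0 = 780^2479 mod 9917 = 1575. x_0 is neither 1 nor 9916, so continue squaring. x_1 = 1575^2 mod 9917 = 1375. Reached i = s−1 = 1 without hitting −1: 780 is a Miller–Rabin witness and 9917 is composite.
Base 6259: x_0 = 6259^2479 mod 9917 = 5379. x_0 is neither 1 nor 9916, so continue squaring. x_1 = 5379^2 mod 9917 = 5752. Reached i = s−1 = 1 without hitting −1: 6259 is a Miller–Rabin witness and 9917 is composite.
The smallest witness among the given bases is 780.

780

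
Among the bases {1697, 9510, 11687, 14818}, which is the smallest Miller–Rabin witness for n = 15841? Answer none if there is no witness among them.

9510

n − 1 = 15840 = 2^5 · 495, so s = 5 and d = 495.
Base 1697: x_0 = 1697^495 mod 15841 = 15840. x_0 = 15840 ≡ −1, so 1697 is not a witness.
Base 9510: x_0 = 9510^495 mod 15841 = 7687. x_0 is neither 1 nor 15840, so continue squaring. x_1 = 7687^2 mod 15841 = 3039. x_2 = 3039^2 mod 15841 = 218. x_3 = 218^2 mod 15841 = 1. x_3 = 1 but x_2 ≠ ±1, a nontrivial square root of 1 — 9510 is a witness and 15841 is composite.
Base 11687: x_0 = 11687^495 mod 15841 = 6665. x_0 is neither 1 nor 15840, so continue squaring. x_1 = 6665^2 mod 15841 = 4061. x_2 = 4061^2 mod 15841 = 1240. x_3 = 1240^2 mod 15841 = 1023. x_4 = 1023^2 mod 15841 = 1023. Reached i = s−1 = 4 without hitting −1: 11687 is a Miller–Rabin witness and 15841 is composite.
Base 14818: x_0 = 14818^495 mod 15841 = 14818. x_0 is neither 1 nor 15840, so continue squaring. x_1 = 14818^2 mod 15841 = 1023. x_2 = 1023^2 mod 15841 = 1023. x_3 = 1023^2 mod 15841 = 1023. x_4 = 1023^2 mod 15841 = 1023. Reached i = s−1 = 4 without hitting −1: 14818 is a Miller–Rabin witness and 15841 is composite.
The smallest witness among the given bases is 9510.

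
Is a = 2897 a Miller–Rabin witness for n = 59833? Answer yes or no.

n − 1 = 59832 = 2^3 · 7479, so s = 3 and d = 7479.
x_0 = 2897^7479 mod 59833 = 53688.
x_0 is neither 1 nor 59832, so continue squaring.
x_1 = 53688^2 mod 59833 = 6402.
x_2 = 6402^2 mod 59833 = 59832.
x_2 ≡ −1, so 2897 is not a witness.

no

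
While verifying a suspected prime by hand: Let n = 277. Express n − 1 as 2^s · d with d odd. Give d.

Halving: 276 → 138 → 69; 69 is odd.
So 276 = 2^2 · 69.

69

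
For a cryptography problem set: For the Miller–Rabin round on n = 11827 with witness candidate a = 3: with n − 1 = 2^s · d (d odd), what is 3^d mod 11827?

11826

n − 1 = 11826 = 2^1 · 5913, so s = 1 and d = 5913.
3^5913 mod 11827 = 11826.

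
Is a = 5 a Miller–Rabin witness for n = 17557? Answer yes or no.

yes

n − 1 = 17556 = 2^2 · 4389, so s = 2 and d = 4389.
x_0 = 5^4389 mod 17557 = 13891.
x_0 is neither 1 nor 17556, so continue squaring.
x_1 = 13891^2 mod 17557 = 8451.
Reached i = s−1 = 1 without hitting −1: 5 is a Miller–Rabin witness and 17557 is composite.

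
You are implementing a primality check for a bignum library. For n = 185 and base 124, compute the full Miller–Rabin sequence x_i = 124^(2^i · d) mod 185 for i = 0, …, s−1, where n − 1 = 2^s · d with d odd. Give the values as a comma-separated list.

39, 41, 16

n − 1 = 184 = 2^3 · 23, so s = 3 and d = 23.
x_0 = 124^23 mod 185 = 39.
x_1 = 39^2 mod 185 = 41.
x_2 = 41^2 mod 185 = 16.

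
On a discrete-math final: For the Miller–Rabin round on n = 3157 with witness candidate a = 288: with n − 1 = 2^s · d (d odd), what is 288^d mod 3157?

n − 1 = 3156 = 2^2 · 789, so s = 2 and d = 789.
288^789 mod 3157 = 1436.

1436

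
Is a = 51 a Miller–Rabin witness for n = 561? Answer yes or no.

n − 1 = 560 = 2^4 · 35, so s = 4 and d = 35.
x_0 = 51^35 mod 561 = 153.
x_0 is neither 1 nor 560, so continue squaring.
x_1 = 153^2 mod 561 = 408.
x_2 = 408^2 mod 561 = 408.
x_3 = 408^2 mod 561 = 408.
Reached i = s−1 = 3 without hitting −1: 51 is a Miller–Rabin witness and 561 is composite.

yes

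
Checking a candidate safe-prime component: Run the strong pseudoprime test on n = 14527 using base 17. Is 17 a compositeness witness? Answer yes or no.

yes

n − 1 = 14526 = 2^1 · 7263, so s = 1 and d = 7263.
Repeated squaring mod 14527: 17^1 ≡ 17, 17^2 ≡ 289, 17^4 ≡ 10886, 17^8 ≡ 8257, 17^16 ≡ 2838, 17^32 ≡ 6286, 17^64 ≡ 356, 17^128 ≡ 10520, 17^256 ≡ 3714, 17^512 ≡ 7673, 17^1024 ≡ 11525, 17^2048 ≡ 5264, 17^4096 ≡ 6707.
7263 = 4096 + 2048 + 1024 + 64 + 16 + 8 + 4 + 2 + 1, so 17^7263 ≡ 6707·5264·11525·356·2838·8257·10886·289·17 ≡ 14067 (mod 14527).
x_0 = 17^7263 mod 14527 = 14067.
x_0 ∉ {1, 14526} and s = 1, so 17 is a Miller–Rabin witness and 14527 is composite.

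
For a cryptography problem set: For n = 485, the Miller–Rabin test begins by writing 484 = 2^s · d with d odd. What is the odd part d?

Halving: 484 → 242 → 121; 121 is odd.
So 484 = 2^2 · 121.

121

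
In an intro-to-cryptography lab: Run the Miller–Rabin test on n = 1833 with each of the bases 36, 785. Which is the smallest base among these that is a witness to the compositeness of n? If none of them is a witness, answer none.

36

n − 1 = 1832 = 2^3 · 229, so s = 3 and d = 229.
Base 36: x_0 = 36^229 mod 1833 = 816. x_0 is neither 1 nor 1832, so continue squaring. x_1 = 816^2 mod 1833 = 477. x_2 = 477^2 mod 1833 = 237. Reached i = s−1 = 2 without hitting −1: 36 is a Miller–Rabin witness and 1833 is composite.
Base 785: x_0 = 785^229 mod 1833 = 668. x_0 is neither 1 nor 1832, so continue squaring. x_1 = 668^2 mod 1833 = 805. x_2 = 805^2 mod 1833 = 976. Reached i = s−1 = 2 without hitting −1: 785 is a Miller–Rabin witness and 1833 is composite.
The smallest witness among the given bases is 36.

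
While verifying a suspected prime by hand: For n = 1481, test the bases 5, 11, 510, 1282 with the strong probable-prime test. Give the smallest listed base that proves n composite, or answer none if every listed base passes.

n − 1 = 1480 = 2^3 · 185, so s = 3 and d = 185.
Base 5: x_0 = 5^185 mod 1481 = 465. x_0 is neither 1 nor 1480, so continue squaring. x_1 = 465^2 mod 1481 = 1480. x_1 ≡ −1, so 5 is not a witness.
Base 11: x_0 = 11^185 mod 1481 = 511. x_0 is neither 1 nor 1480, so continue squaring. x_1 = 511^2 mod 1481 = 465. x_2 = 465^2 mod 1481 = 1480. x_2 ≡ −1, so 11 is not a witness.
Base 510: x_0 = 510^185 mod 1481 = 511. x_0 is neither 1 nor 1480, so continue squaring. x_1 = 511^2 mod 1481 = 465. x_2 = 465^2 mod 1481 = 1480. x_2 ≡ −1, so 510 is not a witness.
Base 1282: x_0 = 1282^185 mod 1481 = 970. x_0 is neither 1 nor 1480, so continue squaring. x_1 = 970^2 mod 1481 = 465. x_2 = 465^2 mod 1481 = 1480. x_2 ≡ −1, so 1282 is not a witness.
No listed base is a witness for 1481.

none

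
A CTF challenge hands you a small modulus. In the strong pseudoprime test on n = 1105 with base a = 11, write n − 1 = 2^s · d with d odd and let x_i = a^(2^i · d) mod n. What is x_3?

781

n − 1 = 1104 = 2^4 · 69, so s = 4 and d = 69.
By repeated squaring, 11^69 ≡ 996 (mod 1105).
x_0 = 996.
x_1 = 996^2 mod 1105 = 831.
x_2 = 831^2 mod 1105 = 1041.
x_3 = 1041^2 mod 1105 = 781.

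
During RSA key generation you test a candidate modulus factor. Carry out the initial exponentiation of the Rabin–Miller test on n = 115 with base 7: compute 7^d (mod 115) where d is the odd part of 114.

112

n − 1 = 114 = 2^1 · 57, so s = 1 and d = 57.
Repeated squaring mod 115: 7^1 ≡ 7, 7^2 ≡ 49, 7^4 ≡ 101, 7^8 ≡ 81, 7^16 ≡ 6, 7^32 ≡ 36.
57 = 32 + 16 + 8 + 1, so 7^57 ≡ 36·6·81·7 ≡ 112 (mod 115).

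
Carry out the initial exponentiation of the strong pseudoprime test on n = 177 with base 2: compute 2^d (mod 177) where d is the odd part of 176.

n − 1 = 176 = 2^4 · 11, so s = 4 and d = 11.
2^11 mod 177 = 101.

101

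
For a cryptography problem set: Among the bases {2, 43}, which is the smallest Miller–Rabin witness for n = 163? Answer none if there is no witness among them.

n − 1 = 162 = 2^1 · 81, so s = 1 and d = 81.
Base 2: x_0 = 2^81 mod 163 = 162. x_0 = 162 ≡ −1, so 2 is not a witness.
Base 43: x_0 = 43^81 mod 163 = 1. x_0 = 1, so 43 is not a witness.
No listed base is a witness for 163.

none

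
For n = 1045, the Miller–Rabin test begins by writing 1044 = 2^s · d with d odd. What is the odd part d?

261

Halving: 1044 → 522 → 261; 261 is odd.
So 1044 = 2^2 · 261.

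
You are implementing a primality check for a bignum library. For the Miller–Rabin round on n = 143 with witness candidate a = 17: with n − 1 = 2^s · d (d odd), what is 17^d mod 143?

n − 1 = 142 = 2^1 · 71, so s = 1 and d = 71.
Repeated squaring mod 143: 17^1 ≡ 17, 17^2 ≡ 3, 17^4 ≡ 9, 17^8 ≡ 81, 17^16 ≡ 126, 17^32 ≡ 3, 17^64 ≡ 9.
71 = 64 + 4 + 2 + 1, so 17^71 ≡ 9·9·3·17 ≡ 127 (mod 143).

127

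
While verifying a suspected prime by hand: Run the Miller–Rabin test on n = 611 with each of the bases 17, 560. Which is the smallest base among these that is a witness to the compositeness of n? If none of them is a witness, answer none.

17

n − 1 = 610 = 2^1 · 305, so s = 1 and d = 305.
Base 17: x_0 = 17^305 mod 611 = 296. x_0 ∉ {1, 610} and s = 1, so 17 is a Miller–Rabin witness and 611 is composite.
Base 560: x_0 = 560^305 mod 611 = 40. x_0 ∉ {1, 610} and s = 1, so 560 is a Miller–Rabin witness and 611 is composite.
The smallest witness among the given bases is 17.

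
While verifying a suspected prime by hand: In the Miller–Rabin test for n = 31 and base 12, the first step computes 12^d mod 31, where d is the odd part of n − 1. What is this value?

30

n − 1 = 30 = 2^1 · 15, so s = 1 and d = 15.
12^15 mod 31 = 30.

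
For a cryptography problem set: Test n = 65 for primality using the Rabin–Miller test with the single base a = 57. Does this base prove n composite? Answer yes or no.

no

n − 1 = 64 = 2^6 · 1, so s = 6 and d = 1.
x_0 = 57^1 mod 65 = 57.
x_0 is neither 1 nor 64, so continue squaring.
x_1 = 57^2 mod 65 = 64.
x_1 ≡ −1, so 57 is not a witness.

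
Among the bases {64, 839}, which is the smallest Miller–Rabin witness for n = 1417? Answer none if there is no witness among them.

n − 1 = 1416 = 2^3 · 177, so s = 3 and d = 177.
Base 64: x_0 = 64^177 mod 1417 = 1416. x_0 = 1416 ≡ −1, so 64 is not a witness.
Base 839: x_0 = 839^177 mod 1417 = 294. x_0 is neither 1 nor 1416, so continue squaring. x_1 = 294^2 mod 1417 = 1416. x_1 ≡ −1, so 839 is not a witness.
No listed base is a witness for 1417.

none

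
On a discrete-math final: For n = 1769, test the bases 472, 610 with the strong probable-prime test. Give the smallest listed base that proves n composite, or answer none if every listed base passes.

n − 1 = 1768 = 2^3 · 221, so s = 3 and d = 221.
Base 472: x_0 = 472^221 mod 1769 = 1012. x_0 is neither 1 nor 1768, so continue squaring. x_1 = 1012^2 mod 1769 = 1662. x_2 = 1662^2 mod 1769 = 835. Reached i = s−1 = 2 without hitting −1: 472 is a Miller–Rabin witness and 1769 is composite.
Base 610: x_0 = 610^221 mod 1769 = 610. x_0 is neither 1 nor 1768, so continue squaring. x_1 = 610^2 mod 1769 = 610. x_2 = 610^2 mod 1769 = 610. Reached i = s−1 = 2 without hitting −1: 610 is a Miller–Rabin witness and 1769 is composite.
The smallest witness among the given bases is 472.

472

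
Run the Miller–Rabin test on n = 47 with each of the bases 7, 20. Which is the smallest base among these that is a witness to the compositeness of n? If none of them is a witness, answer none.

n − 1 = 46 = 2^1 · 23, so s = 1 and d = 23.
Base 7: x_0 = 7^23 mod 47 = 1. x_0 = 1, so 7 is not a witness.
Base 20: x_0 = 20^23 mod 47 = 46. x_0 = 46 ≡ −1, so 20 is not a witness.
No listed base is a witness for 47.

none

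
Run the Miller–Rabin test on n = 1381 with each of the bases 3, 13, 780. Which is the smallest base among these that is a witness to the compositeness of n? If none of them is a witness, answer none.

none

n − 1 = 1380 = 2^2 · 345, so s = 2 and d = 345.
Base 3: x_0 = 3^345 mod 1381 = 1. x_0 = 1, so 3 is not a witness.
Base 13: x_0 = 13^345 mod 1381 = 1. x_0 = 1, so 13 is not a witness.
Base 780: x_0 = 780^345 mod 1381 = 1. x_0 = 1, so 780 is not a witness.
No listed base is a witness for 1381.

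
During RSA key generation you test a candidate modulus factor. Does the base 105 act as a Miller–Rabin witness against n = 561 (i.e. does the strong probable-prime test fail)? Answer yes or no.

n − 1 = 560 = 2^4 · 35, so s = 4 and d = 35.
Repeated squaring mod 561: 105^1 ≡ 105, 105^2 ≡ 366, 105^4 ≡ 438, 105^8 ≡ 543, 105^16 ≡ 324, 105^32 ≡ 69.
35 = 32 + 2 + 1, so 105^35 ≡ 69·366·105 ≡ 384 (mod 561).
x_0 = 105^35 mod 561 = 384.
x_0 is neither 1 nor 560, so continue squaring.
x_1 = 384^2 mod 561 = 474.
x_2 = 474^2 mod 561 = 276.
x_3 = 276^2 mod 561 = 441.
Reached i = s−1 = 3 without hitting −1: 105 is a Miller–Rabin witness and 561 is composite.

yes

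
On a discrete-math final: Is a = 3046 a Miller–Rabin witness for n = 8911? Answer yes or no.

yes

n − 1 = 8910 = 2^1 · 4455, so s = 1 and d = 4455.
x_0 = 3046^4455 mod 8911 = 267.
x_0 ∉ {1, 8910} and s = 1, so 3046 is a Miller–Rabin witness and 8911 is composite.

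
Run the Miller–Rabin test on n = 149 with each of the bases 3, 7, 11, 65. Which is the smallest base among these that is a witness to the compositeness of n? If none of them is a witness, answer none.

n − 1 = 148 = 2^2 · 37, so s = 2 and d = 37.
Base 3: x_0 = 3^37 mod 149 = 44. x_0 is neither 1 nor 148, so continue squaring. x_1 = 44^2 mod 149 = 148. x_1 ≡ −1, so 3 is not a witness.
Base 7: x_0 = 7^37 mod 149 = 148. x_0 = 148 ≡ −1, so 7 is not a witness.
Base 11: x_0 = 11^37 mod 149 = 105. x_0 is neither 1 nor 148, so continue squaring. x_1 = 105^2 mod 149 = 148. x_1 ≡ −1, so 11 is not a witness.
Base 65: x_0 = 65^37 mod 149 = 105. x_0 is neither 1 nor 148, so continue squaring. x_1 = 105^2 mod 149 = 148. x_1 ≡ −1, so 65 is not a witness.
No listed base is a witness for 149.

none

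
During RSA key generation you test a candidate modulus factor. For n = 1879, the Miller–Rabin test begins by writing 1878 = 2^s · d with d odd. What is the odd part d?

939

Halving: 1878 → 939; 939 is odd.
So 1878 = 2^1 · 939.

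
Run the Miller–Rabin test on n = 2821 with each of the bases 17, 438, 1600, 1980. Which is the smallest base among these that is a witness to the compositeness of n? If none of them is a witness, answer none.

none

n − 1 = 2820 = 2^2 · 705, so s = 2 and d = 705.
Base 17: x_0 = 17^705 mod 2821 = 2820. x_0 = 2820 ≡ −1, so 17 is not a witness.
Base 438: x_0 = 438^705 mod 2821 = 1. x_0 = 1, so 438 is not a witness.
Base 1600: x_0 = 1600^705 mod 2821 = 1. x_0 = 1, so 1600 is not a witness.
Base 1980: x_0 = 1980^705 mod 2821 = 2820. x_0 = 2820 ≡ −1, so 1980 is not a witness.
No listed base is a witness for 2821.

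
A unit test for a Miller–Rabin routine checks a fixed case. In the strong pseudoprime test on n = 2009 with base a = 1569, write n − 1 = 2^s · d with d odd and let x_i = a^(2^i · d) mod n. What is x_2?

1275

n − 1 = 2008 = 2^3 · 251, so s = 3 and d = 251.
x_0 = 1569^251 mod 2009 = 99.
x_1 = 99^2 mod 2009 = 1765.
x_2 = 1765^2 mod 2009 = 1275.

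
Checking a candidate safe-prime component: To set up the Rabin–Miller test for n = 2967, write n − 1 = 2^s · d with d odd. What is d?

1483

Halving: 2966 → 1483; 1483 is odd.
So 2966 = 2^1 · 1483.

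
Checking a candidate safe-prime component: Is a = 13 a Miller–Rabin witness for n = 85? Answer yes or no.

no

n − 1 = 84 = 2^2 · 21, so s = 2 and d = 21.
x_0 = 13^21 mod 85 = 13.
x_0 is neither 1 nor 84, so continue squaring.
x_1 = 13^2 mod 85 = 84.
x_1 ≡ −1, so 13 is not a witness.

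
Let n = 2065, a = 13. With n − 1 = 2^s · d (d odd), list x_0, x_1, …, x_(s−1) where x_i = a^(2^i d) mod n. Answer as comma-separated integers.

n − 1 = 2064 = 2^4 · 129, so s = 4 and d = 129.
x_0 = 13^129 mod 2065 = 1448.
x_1 = 1448^2 mod 2065 = 729.
x_2 = 729^2 mod 2065 = 736.
x_3 = 736^2 mod 2065 = 666.

1448, 729, 736, 666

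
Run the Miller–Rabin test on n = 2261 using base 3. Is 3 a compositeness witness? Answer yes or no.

yes

n − 1 = 2260 = 2^2 · 565, so s = 2 and d = 565.
x_0 = 3^565 mod 2261 = 192.
x_0 is neither 1 nor 2260, so continue squaring.
x_1 = 192^2 mod 2261 = 688.
Reached i = s−1 = 1 without hitting −1: 3 is a Miller–Rabin witness and 2261 is composite.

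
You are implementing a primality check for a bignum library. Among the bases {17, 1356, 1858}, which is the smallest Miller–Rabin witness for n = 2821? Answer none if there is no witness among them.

n − 1 = 2820 = 2^2 · 705, so s = 2 and d = 705.
Base 17: x_0 = 17^705 mod 2821 = 2820. x_0 = 2820 ≡ −1, so 17 is not a witness.
Base 1356: x_0 = 1356^705 mod 2821 = 2820. x_0 = 2820 ≡ −1, so 1356 is not a witness.
Base 1858: x_0 = 1858^705 mod 2821 = 2820. x_0 = 2820 ≡ −1, so 1858 is not a witness.
No listed base is a witness for 2821.

none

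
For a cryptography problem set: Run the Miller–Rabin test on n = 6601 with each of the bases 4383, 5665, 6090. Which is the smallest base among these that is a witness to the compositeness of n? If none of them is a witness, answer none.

5665

n − 1 = 6600 = 2^3 · 825, so s = 3 and d = 825.
Base 4383: x_0 = 4383^825 mod 6601 = 1. x_0 = 1, so 4383 is not a witness.
Base 5665: x_0 = 5665^825 mod 6601 = 3242. x_0 is neither 1 nor 6600, so continue squaring. x_1 = 3242^2 mod 6601 = 1772. x_2 = 1772^2 mod 6601 = 4509. Reached i = s−1 = 2 without hitting −1: 5665 is a Miller–Rabin witness and 6601 is composite.
Base 6090: x_0 = 6090^825 mod 6601 = 4578. x_0 is neither 1 nor 6600, so continue squaring. x_1 = 4578^2 mod 6601 = 6510. x_2 = 6510^2 mod 6601 = 1680. Reached i = s−1 = 2 without hitting −1: 6090 is a Miller–Rabin witness and 6601 is composite.
The smallest witness among the given bases is 5665.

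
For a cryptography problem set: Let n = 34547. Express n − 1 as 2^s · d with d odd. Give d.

17273

Halving: 34546 → 17273; 17273 is odd.
So 34546 = 2^1 · 17273.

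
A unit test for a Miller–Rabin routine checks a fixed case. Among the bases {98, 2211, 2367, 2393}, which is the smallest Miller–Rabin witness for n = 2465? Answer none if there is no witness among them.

n − 1 = 2464 = 2^5 · 77, so s = 5 and d = 77.
Base 98: x_0 = 98^77 mod 2465 = 2308. x_0 is neither 1 nor 2464, so continue squaring. x_1 = 2308^2 mod 2465 = 2464. x_1 ≡ −1, so 98 is not a witness.
Base 2211: x_0 = 2211^77 mod 2465 = 1. x_0 = 1, so 2211 is not a witness.
Base 2367: x_0 = 2367^77 mod 2465 = 157. x_0 is neither 1 nor 2464, so continue squaring. x_1 = 157^2 mod 2465 = 2464. x_1 ≡ −1, so 2367 is not a witness.
Base 2393: x_0 = 2393^77 mod 2465 = 1288. x_0 is neither 1 nor 2464, so continue squaring. x_1 = 1288^2 mod 2465 = 2464. x_1 ≡ −1, so 2393 is not a witness.
No listed base is a witness for 2465.

none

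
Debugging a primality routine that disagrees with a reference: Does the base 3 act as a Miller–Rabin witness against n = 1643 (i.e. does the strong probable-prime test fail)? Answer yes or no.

yes

n − 1 = 1642 = 2^1 · 821, so s = 1 and d = 821.
x_0 = 3^821 mod 1643 = 1532.
x_0 ∉ {1, 1642} and s = 1, so 3 is a Miller–Rabin witness and 1643 is composite.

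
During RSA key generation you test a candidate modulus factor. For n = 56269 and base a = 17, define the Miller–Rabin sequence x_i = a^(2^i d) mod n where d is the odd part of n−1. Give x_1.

n − 1 = 56268 = 2^2 · 14067, so s = 2 and d = 14067.
By repeated squaring, 17^14067 ≡ 56268 (mod 56269).
x_0 = 56268.
x_1 = 56268^2 mod 56269 = 1.

1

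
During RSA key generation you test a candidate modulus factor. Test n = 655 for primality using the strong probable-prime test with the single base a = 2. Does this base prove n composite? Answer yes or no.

yes

n − 1 = 654 = 2^1 · 327, so s = 1 and d = 327.
x_0 = 2^327 mod 655 = 258.
x_0 ∉ {1, 654} and s = 1, so 2 is a Miller–Rabin witness and 655 is composite.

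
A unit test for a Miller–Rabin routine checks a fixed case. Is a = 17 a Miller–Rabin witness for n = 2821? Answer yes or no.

no

n − 1 = 2820 = 2^2 · 705, so s = 2 and d = 705.
x_0 = 17^705 mod 2821 = 2820.
x_0 = 2820 ≡ −1, so 17 is not a witness.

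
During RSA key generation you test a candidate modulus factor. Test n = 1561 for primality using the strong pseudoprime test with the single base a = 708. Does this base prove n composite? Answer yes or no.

n − 1 = 1560 = 2^3 · 195, so s = 3 and d = 195.
x_0 = 708^195 mod 1561 = 1.
x_0 = 1, so 708 is not a witness.

no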